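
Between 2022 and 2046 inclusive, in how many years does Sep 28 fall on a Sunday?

Day of week of September 28 in each year:
2022: Wed, 2023: Thu, 2024: Sat, 2025: Sun ✓, 2026: Mon, 2027: Tue, 2028: Thu, 2029: Fri, 2030: Sat, 2031: Sun ✓, 2032: Tue, 2033: Wed, 2034: Thu, 2035: Fri, 2036: Sun ✓, 2037: Mon, 2038: Tue, 2039: Wed, 2040: Fri, 2041: Sat, 2042: Sun ✓, 2043: Mon, 2044: Wed, 2045: Thu, 2046: Fri
Sundays: 2025, 2031, 2036, 2042.

4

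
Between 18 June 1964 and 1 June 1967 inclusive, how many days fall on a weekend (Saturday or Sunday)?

18 June 1964 is a Thursday.
The range spans 1079 days (inclusive of both endpoints).
1079 = 7 × 154 + 1, so there are 154 full weeks plus 1 extra day.
Each full week contributes 2 weekend days (Sat, Sun): 154 × 2 = 308.
The 1 extra day is Thursday — none qualify.
Total: 308 + 0 = 308.

308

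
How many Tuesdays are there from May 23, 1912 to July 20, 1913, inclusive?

May 23, 1912 is a Thursday.
That's 424 days from start to end, counting both.
424 = 7 × 60 + 4, so there are 60 full weeks plus 4 extra days.
Each full week contributes one Tuesday: 60 so far.
The 4 extra days are Thursday, Friday, Saturday, Sunday — none qualify.
Total: 60 + 0 = 60.

60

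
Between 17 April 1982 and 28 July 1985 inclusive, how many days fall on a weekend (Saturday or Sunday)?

17 April 1982 is a Saturday.
From 17 April 1982 to 28 July 1985 is 1199 days inclusive.
1199 = 7 × 171 + 2, so there are 171 full weeks plus 2 extra days.
Each full week contributes 2 weekend days (Sat, Sun): 171 × 2 = 342.
The 2 extra days are Sat, Sun — 2 of them qualify.
Total: 342 + 2 = 344.

344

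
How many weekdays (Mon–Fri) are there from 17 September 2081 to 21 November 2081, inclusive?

17 September 2081 is a Wednesday.
That's 66 days from start to end, counting both.
66 = 7 × 9 + 3, so there are 9 full weeks plus 3 extra days.
Each full week contributes 5 weekdays (Mon–Fri): 9 × 5 = 45.
The 3 extra days are Wednesday, Thursday, Friday — 3 of them qualify.
Total: 45 + 3 = 48.

48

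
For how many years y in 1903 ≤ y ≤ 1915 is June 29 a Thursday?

2

Day of week of June 29 in each year:
1903: Mon, 1904: Wed, 1905: Thu ✓, 1906: Fri, 1907: Sat, 1908: Mon, 1909: Tue, 1910: Wed, 1911: Thu ✓, 1912: Sat, 1913: Sun, 1914: Mon, 1915: Tue
Thursdays: 1905, 1911.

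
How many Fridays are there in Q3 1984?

Jul 1, 1984 is a Sunday.
That's 92 days from start to end, counting both.
92 = 7 × 13 + 1, so there are 13 full weeks plus 1 extra day.
Each full week contributes one Friday: 13 so far.
The 1 extra day is Sun — none qualify.
Total: 13 + 0 = 13.

13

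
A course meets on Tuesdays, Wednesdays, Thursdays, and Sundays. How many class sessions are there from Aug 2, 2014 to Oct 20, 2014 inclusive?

45

Aug 2, 2014 is a Saturday.
The range spans 80 days (inclusive of both endpoints).
80 = 7 × 11 + 3, so there are 11 full weeks plus 3 extra days.
Each full week contributes 4 days from the set (Tue, Wed, Thu, Sun): 11 × 4 = 44.
The 3 extra days are Sat, Sun, Mon — 1 of them qualifies.
Total: 44 + 1 = 45.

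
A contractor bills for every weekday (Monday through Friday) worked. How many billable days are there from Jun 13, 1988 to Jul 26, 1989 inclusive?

293

Jun 13, 1988 is a Monday.
That's 409 days from start to end, counting both.
409 = 7 × 58 + 3, so there are 58 full weeks plus 3 extra days.
Each full week contributes 5 weekdays (Mon–Fri): 58 × 5 = 290.
The 3 extra days are Mon, Tue, Wed — 3 of them qualify.
Total: 290 + 3 = 293.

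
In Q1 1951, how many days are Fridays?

January 1, 1951 is a Monday.
The range spans 90 days (inclusive of both endpoints).
90 = 7 × 12 + 6, so there are 12 full weeks plus 6 extra days.
Each full week contributes one Friday: 12 so far.
The 6 extra days are Mon, Tue, Wed, Thu, Fri, Sat — 1 of them qualifies.
Total: 12 + 1 = 13.

13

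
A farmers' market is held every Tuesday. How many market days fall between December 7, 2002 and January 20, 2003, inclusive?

December 7, 2002 is a Saturday.
That's 45 days from start to end, counting both.
45 = 7 × 6 + 3, so there are 6 full weeks plus 3 extra days.
Each full week contributes one Tuesday: 6 so far.
The 3 extra days are Sat, Sun, Mon — none qualify.
Total: 6 + 0 = 6.

6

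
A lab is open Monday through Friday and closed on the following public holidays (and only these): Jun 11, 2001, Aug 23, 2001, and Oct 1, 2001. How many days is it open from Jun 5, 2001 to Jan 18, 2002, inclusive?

161 working days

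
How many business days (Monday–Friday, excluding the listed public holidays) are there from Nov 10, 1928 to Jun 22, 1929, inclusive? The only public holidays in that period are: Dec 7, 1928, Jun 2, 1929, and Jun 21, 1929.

Nov 10, 1928 is a Saturday.
From Nov 10, 1928 to Jun 22, 1929 is 225 days inclusive.
225 = 7 × 32 + 1, so there are 32 full weeks plus 1 extra day.
Each full week contributes 5 weekdays (Mon–Fri): 32 × 5 = 160.
The 1 extra day is Sat — none qualify.
Total: 160 + 0 = 160.
Holidays: Dec 7, 1928 (Fri); Jun 2, 1929 (Sun); Jun 21, 1929 (Fri).
2 of the 3 holidays fall on weekdays; the rest are weekends and were already excluded.
Business days: 160 − 2 = 158.

158 business days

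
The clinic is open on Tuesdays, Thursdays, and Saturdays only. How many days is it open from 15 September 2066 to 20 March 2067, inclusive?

15 September 2066 is a Wednesday.
From 15 September 2066 to 20 March 2067 is 187 days inclusive.
187 = 7 × 26 + 5, so there are 26 full weeks plus 5 extra days.
Each full week contributes 3 days from the set (Tue, Thu, Sat): 26 × 3 = 78.
The 5 extra days are Wed, Thu, Fri, Sat, Sun — 2 of them qualify.
Total: 78 + 2 = 80.

80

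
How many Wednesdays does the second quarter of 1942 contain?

1 April 1942 is a Wednesday.
The range spans 91 days (inclusive of both endpoints).
91 = 7 × 13, so the span is exactly 13 full weeks.
Each full week contributes one Wednesday: 13 so far.
Total: 13.

13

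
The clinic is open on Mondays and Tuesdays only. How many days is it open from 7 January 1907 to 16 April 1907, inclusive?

7 January 1907 is a Monday.
That's 100 days from start to end, counting both.
100 = 7 × 14 + 2, so there are 14 full weeks plus 2 extra days.
Each full week contributes 2 days from the set (Mon, Tue): 14 × 2 = 28.
The 2 extra days are Mon, Tue — 2 of them qualify.
Total: 28 + 2 = 30.

30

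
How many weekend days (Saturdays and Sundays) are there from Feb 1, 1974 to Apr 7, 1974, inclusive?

20

Feb 1, 1974 is a Friday.
The range spans 66 days (inclusive of both endpoints).
66 = 7 × 9 + 3, so there are 9 full weeks plus 3 extra days.
Each full week contributes 2 weekend days (Sat, Sun): 9 × 2 = 18.
The 3 extra days are Friday, Saturday, Sunday — 2 of them qualify.
Total: 18 + 2 = 20.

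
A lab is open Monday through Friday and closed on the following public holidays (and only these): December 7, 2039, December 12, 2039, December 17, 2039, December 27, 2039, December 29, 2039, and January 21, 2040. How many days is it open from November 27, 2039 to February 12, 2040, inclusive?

November 27, 2039 is a Sunday.
From November 27, 2039 to February 12, 2040 is 78 days inclusive.
78 = 7 × 11 + 1, so there are 11 full weeks plus 1 extra day.
Each full week contributes 5 weekdays (Mon–Fri): 11 × 5 = 55.
The 1 extra day is Sun — none qualify.
Total: 55 + 0 = 55.
Holidays: December 7, 2039 (Wed); December 12, 2039 (Mon); December 17, 2039 (Sat); December 27, 2039 (Tue); December 29, 2039 (Thu); January 21, 2040 (Sat).
4 of the 6 holidays fall on weekdays; the rest are weekends and were already excluded.
Business days: 55 − 4 = 51.

51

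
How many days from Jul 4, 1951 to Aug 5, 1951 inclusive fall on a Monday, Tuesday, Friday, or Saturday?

Jul 4, 1951 is a Wednesday.
From Jul 4, 1951 to Aug 5, 1951 is 33 days inclusive.
33 = 7 × 4 + 5, so there are 4 full weeks plus 5 extra days.
Each full week contributes 4 days from the set (Mon, Tue, Fri, Sat): 4 × 4 = 16.
The 5 extra days are Wednesday, Thursday, Friday, Saturday, Sunday — 2 of them qualify.
Total: 16 + 2 = 18.

18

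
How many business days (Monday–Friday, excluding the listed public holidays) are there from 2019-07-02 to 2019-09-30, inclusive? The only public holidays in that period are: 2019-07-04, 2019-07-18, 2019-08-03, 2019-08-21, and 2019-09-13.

61 business days

2019-07-02 is a Tuesday.
The range spans 91 days (inclusive of both endpoints).
91 = 7 × 13, so the span is exactly 13 full weeks.
Each full week contributes 5 weekdays (Mon–Fri): 13 × 5 = 65.
Total: 65.
Holidays: 2019-07-04 (Thu); 2019-07-18 (Thu); 2019-08-03 (Sat); 2019-08-21 (Wed); 2019-09-13 (Fri).
4 of the 5 holidays fall on weekdays; the rest are weekends and were already excluded.
Business days: 65 − 4 = 61.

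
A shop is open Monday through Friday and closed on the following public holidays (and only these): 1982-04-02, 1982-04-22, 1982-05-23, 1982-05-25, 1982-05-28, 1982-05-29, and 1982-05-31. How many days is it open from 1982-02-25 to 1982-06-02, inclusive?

65

1982-02-25 is a Thursday.
The range spans 98 days (inclusive of both endpoints).
98 = 7 × 14, so the span is exactly 14 full weeks.
Each full week contributes 5 weekdays (Mon–Fri): 14 × 5 = 70.
Holidays: 1982-04-02 (Fri); 1982-04-22 (Thu); 1982-05-23 (Sun); 1982-05-25 (Tue); 1982-05-28 (Fri); 1982-05-29 (Sat); 1982-05-31 (Mon).
5 of the 7 holidays fall on weekdays; the rest are weekends and were already excluded.
Business days: 70 − 5 = 65.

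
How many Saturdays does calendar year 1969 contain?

52

1969-01-01 is a Wednesday.
That's 365 days from start to end, counting both.
365 = 7 × 52 + 1, so there are 52 full weeks plus 1 extra day.
Each full week contributes one Saturday: 52 so far.
The 1 extra day is Wednesday — none qualify.
Total: 52 + 0 = 52.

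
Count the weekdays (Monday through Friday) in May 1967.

23 weekdays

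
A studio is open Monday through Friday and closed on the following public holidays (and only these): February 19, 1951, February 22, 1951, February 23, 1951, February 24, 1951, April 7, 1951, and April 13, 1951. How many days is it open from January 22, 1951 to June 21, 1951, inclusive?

January 22, 1951 is a Monday.
That's 151 days from start to end, counting both.
151 = 7 × 21 + 4, so there are 21 full weeks plus 4 extra days.
Each full week contributes 5 weekdays (Mon–Fri): 21 × 5 = 105.
The 4 extra days are Mon, Tue, Wed, Thu — 4 of them qualify.
Total: 105 + 4 = 109.
Holidays: February 19, 1951 (Mon); February 22, 1951 (Thu); February 23, 1951 (Fri); February 24, 1951 (Sat); April 7, 1951 (Sat); April 13, 1951 (Fri).
4 of the 6 holidays fall on weekdays; the rest are weekends and were already excluded.
Business days: 109 − 4 = 105.

105 working days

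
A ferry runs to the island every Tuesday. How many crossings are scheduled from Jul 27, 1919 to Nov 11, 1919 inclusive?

16

Jul 27, 1919 is a Sunday.
From Jul 27, 1919 to Nov 11, 1919 is 108 days inclusive.
108 = 7 × 15 + 3, so there are 15 full weeks plus 3 extra days.
Each full week contributes one Tuesday: 15 so far.
The 3 extra days are Sunday, Monday, Tuesday — 1 of them qualifies.
Total: 15 + 1 = 16.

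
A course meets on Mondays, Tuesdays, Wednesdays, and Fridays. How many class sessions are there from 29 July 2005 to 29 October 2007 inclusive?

29 July 2005 is a Friday.
The range spans 823 days (inclusive of both endpoints).
823 = 7 × 117 + 4, so there are 117 full weeks plus 4 extra days.
Each full week contributes 4 days from the set (Mon, Tue, Wed, Fri): 117 × 4 = 468.
The 4 extra days are Friday, Saturday, Sunday, Monday — 2 of them qualify.
Total: 468 + 2 = 470.

470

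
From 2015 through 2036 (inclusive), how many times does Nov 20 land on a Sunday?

3

Day of week of November 20 in each year:
2015: Fri, 2016: Sun ✓, 2017: Mon, 2018: Tue, 2019: Wed, 2020: Fri, 2021: Sat, 2022: Sun ✓, 2023: Mon, 2024: Wed, 2025: Thu, 2026: Fri, 2027: Sat, 2028: Mon, 2029: Tue, 2030: Wed, 2031: Thu, 2032: Sat, 2033: Sun ✓, 2034: Mon, 2035: Tue, 2036: Thu
Sundays: 2016, 2022, 2033.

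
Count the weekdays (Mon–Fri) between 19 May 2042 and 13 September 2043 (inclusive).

345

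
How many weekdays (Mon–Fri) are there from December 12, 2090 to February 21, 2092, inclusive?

December 12, 2090 is a Tuesday.
That's 437 days from start to end, counting both.
437 = 7 × 62 + 3, so there are 62 full weeks plus 3 extra days.
Each full week contributes 5 weekdays (Mon–Fri): 62 × 5 = 310.
The 3 extra days are Tue, Wed, Thu — 3 of them qualify.
Total: 310 + 3 = 313.

313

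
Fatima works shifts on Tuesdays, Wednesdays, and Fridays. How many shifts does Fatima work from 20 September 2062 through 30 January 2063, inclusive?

57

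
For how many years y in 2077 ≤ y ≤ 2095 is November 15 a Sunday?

2

Day of week of November 15 in each year:
2077: Mon, 2078: Tue, 2079: Wed, 2080: Fri, 2081: Sat, 2082: Sun ✓, 2083: Mon, 2084: Wed, 2085: Thu, 2086: Fri, 2087: Sat, 2088: Mon, 2089: Tue, 2090: Wed, 2091: Thu, 2092: Sat, 2093: Sun ✓, 2094: Mon, 2095: Tue
Sundays: 2082, 2093.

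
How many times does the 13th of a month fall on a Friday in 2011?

The 13th falls on a Friday when the month's 13th has weekday Fri.
Jan 13 is Thu; Feb 13 is Sun; Mar 13 is Sun; Apr 13 is Wed; May 13 is Fri ✓; Jun 13 is Mon; Jul 13 is Wed; Aug 13 is Sat; Sep 13 is Tue; Oct 13 is Thu; Nov 13 is Sun; Dec 13 is Tue.
Friday the 13ths: May.

1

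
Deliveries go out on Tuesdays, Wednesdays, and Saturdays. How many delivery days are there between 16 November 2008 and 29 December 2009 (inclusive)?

175

16 November 2008 is a Sunday.
That's 409 days from start to end, counting both.
409 = 7 × 58 + 3, so there are 58 full weeks plus 3 extra days.
Each full week contributes 3 days from the set (Tue, Wed, Sat): 58 × 3 = 174.
The 3 extra days are Sunday, Monday, Tuesday — 1 of them qualifies.
Total: 174 + 1 = 175.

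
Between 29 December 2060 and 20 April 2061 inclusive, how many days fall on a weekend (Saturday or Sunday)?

32

29 December 2060 is a Wednesday.
That's 113 days from start to end, counting both.
113 = 7 × 16 + 1, so there are 16 full weeks plus 1 extra day.
Each full week contributes 2 weekend days (Sat, Sun): 16 × 2 = 32.
The 1 extra day is Wed — none qualify.
Total: 32 + 0 = 32.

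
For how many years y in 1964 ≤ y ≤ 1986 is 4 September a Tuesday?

Day of week of September 4 in each year:
1964: Fri, 1965: Sat, 1966: Sun, 1967: Mon, 1968: Wed, 1969: Thu, 1970: Fri, 1971: Sat, 1972: Mon, 1973: Tue ✓, 1974: Wed, 1975: Thu, 1976: Sat, 1977: Sun, 1978: Mon, 1979: Tue ✓, 1980: Thu, 1981: Fri, 1982: Sat, 1983: Sun, 1984: Tue ✓, 1985: Wed, 1986: Thu
Tuesdays: 1973, 1979, 1984.

3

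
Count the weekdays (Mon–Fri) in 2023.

January 1, 2023 is a Sunday.
That's 365 days from start to end, counting both.
365 = 7 × 52 + 1, so there are 52 full weeks plus 1 extra day.
Each full week contributes 5 weekdays (Mon–Fri): 52 × 5 = 260.
The 1 extra day is Sunday — none qualify.
Total: 260 + 0 = 260.

260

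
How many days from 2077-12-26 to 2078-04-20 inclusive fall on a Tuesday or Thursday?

2077-12-26 is a Sunday.
From 2077-12-26 to 2078-04-20 is 116 days inclusive.
116 = 7 × 16 + 4, so there are 16 full weeks plus 4 extra days.
Each full week contributes 2 days from the set (Tue, Thu): 16 × 2 = 32.
The 4 extra days are Sunday, Monday, Tuesday, Wednesday — 1 of them qualifies.
Total: 32 + 1 = 33.

33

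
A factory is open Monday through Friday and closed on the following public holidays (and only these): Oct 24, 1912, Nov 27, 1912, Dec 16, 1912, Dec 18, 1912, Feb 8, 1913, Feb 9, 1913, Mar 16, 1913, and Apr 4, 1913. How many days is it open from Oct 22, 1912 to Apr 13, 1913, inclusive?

Oct 22, 1912 is a Tuesday.
From Oct 22, 1912 to Apr 13, 1913 is 174 days inclusive.
174 = 7 × 24 + 6, so there are 24 full weeks plus 6 extra days.
Each full week contributes 5 weekdays (Mon–Fri): 24 × 5 = 120.
The 6 extra days are Tuesday, Wednesday, Thursday, Friday, Saturday, Sunday — 4 of them qualify.
Total: 120 + 4 = 124.
Holidays: Oct 24, 1912 (Thu); Nov 27, 1912 (Wed); Dec 16, 1912 (Mon); Dec 18, 1912 (Wed); Feb 8, 1913 (Sat); Feb 9, 1913 (Sun); Mar 16, 1913 (Sun); Apr 4, 1913 (Fri).
5 of the 8 holidays fall on weekdays; the rest are weekends and were already excluded.
Business days: 124 − 5 = 119.

119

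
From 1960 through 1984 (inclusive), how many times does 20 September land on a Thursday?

Day of week of September 20 in each year:
1960: Tue, 1961: Wed, 1962: Thu ✓, 1963: Fri, 1964: Sun, 1965: Mon, 1966: Tue, 1967: Wed, 1968: Fri, 1969: Sat, 1970: Sun, 1971: Mon, 1972: Wed, 1973: Thu ✓, 1974: Fri, 1975: Sat, 1976: Mon, 1977: Tue, 1978: Wed, 1979: Thu ✓, 1980: Sat, 1981: Sun, 1982: Mon, 1983: Tue, 1984: Thu ✓
Thursdays: 1962, 1973, 1979, 1984.

4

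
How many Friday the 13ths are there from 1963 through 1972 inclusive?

Friday-the-13ths by year:
1963: Sep, Dec
1964: Mar, Nov
1965: Aug
1966: May
1967: Jan, Oct
1968: Sep, Dec
1969: Jun
1970: Feb, Mar, Nov
1971: Aug
1972: Oct

16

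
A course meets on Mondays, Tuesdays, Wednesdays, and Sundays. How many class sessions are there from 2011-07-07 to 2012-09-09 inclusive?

245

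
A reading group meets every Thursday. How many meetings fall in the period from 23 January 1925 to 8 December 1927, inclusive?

23 January 1925 is a Friday.
That's 1050 days from start to end, counting both.
1050 = 7 × 150, so the span is exactly 150 full weeks.
Each full week contributes one Thursday: 150 so far.
Total: 150.

150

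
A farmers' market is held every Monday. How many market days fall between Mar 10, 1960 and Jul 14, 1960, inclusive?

Mar 10, 1960 is a Thursday.
That's 127 days from start to end, counting both.
127 = 7 × 18 + 1, so there are 18 full weeks plus 1 extra day.
Each full week contributes one Monday: 18 so far.
The 1 extra day is Thursday — none qualify.
Total: 18 + 0 = 18.

18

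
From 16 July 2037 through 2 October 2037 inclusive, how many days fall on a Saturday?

11

16 July 2037 is a Thursday.
That's 79 days from start to end, counting both.
79 = 7 × 11 + 2, so there are 11 full weeks plus 2 extra days.
Each full week contributes one Saturday: 11 so far.
The 2 extra days are Thu, Fri — none qualify.
Total: 11 + 0 = 11.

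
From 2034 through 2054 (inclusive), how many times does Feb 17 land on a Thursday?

2

Day of week of February 17 in each year:
2034: Fri, 2035: Sat, 2036: Sun, 2037: Tue, 2038: Wed, 2039: Thu ✓, 2040: Fri, 2041: Sun, 2042: Mon, 2043: Tue, 2044: Wed, 2045: Fri, 2046: Sat, 2047: Sun, 2048: Mon, 2049: Wed, 2050: Thu ✓, 2051: Fri, 2052: Sat, 2053: Mon, 2054: Tue
Thursdays: 2039, 2050.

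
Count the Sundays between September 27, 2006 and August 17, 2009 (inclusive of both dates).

151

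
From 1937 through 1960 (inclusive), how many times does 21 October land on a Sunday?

Day of week of October 21 in each year:
1937: Thu, 1938: Fri, 1939: Sat, 1940: Mon, 1941: Tue, 1942: Wed, 1943: Thu, 1944: Sat, 1945: Sun ✓, 1946: Mon, 1947: Tue, 1948: Thu, 1949: Fri, 1950: Sat, 1951: Sun ✓, 1952: Tue, 1953: Wed, 1954: Thu, 1955: Fri, 1956: Sun ✓, 1957: Mon, 1958: Tue, 1959: Wed, 1960: Fri
Sundays: 1945, 1951, 1956.

3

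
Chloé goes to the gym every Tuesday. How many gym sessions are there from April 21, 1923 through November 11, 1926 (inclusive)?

186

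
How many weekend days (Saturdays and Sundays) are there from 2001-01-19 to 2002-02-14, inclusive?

2001-01-19 is a Friday.
That's 392 days from start to end, counting both.
392 = 7 × 56, so the span is exactly 56 full weeks.
Each full week contributes 2 weekend days (Sat, Sun): 56 × 2 = 112.

112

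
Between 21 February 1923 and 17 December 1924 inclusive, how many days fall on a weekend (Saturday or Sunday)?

190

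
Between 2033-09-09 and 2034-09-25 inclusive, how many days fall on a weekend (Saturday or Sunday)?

110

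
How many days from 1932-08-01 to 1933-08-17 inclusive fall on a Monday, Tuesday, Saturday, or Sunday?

1932-08-01 is a Monday.
That's 382 days from start to end, counting both.
382 = 7 × 54 + 4, so there are 54 full weeks plus 4 extra days.
Each full week contributes 4 days from the set (Mon, Tue, Sat, Sun): 54 × 4 = 216.
The 4 extra days are Monday, Tuesday, Wednesday, Thursday — 2 of them qualify.
Total: 216 + 2 = 218.

218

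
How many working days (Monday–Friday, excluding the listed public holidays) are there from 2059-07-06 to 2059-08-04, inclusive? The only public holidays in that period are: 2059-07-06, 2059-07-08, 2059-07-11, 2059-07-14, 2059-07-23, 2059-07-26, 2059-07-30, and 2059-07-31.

2059-07-06 is a Sunday.
The range spans 30 days (inclusive of both endpoints).
30 = 7 × 4 + 2, so there are 4 full weeks plus 2 extra days.
Each full week contributes 5 weekdays (Mon–Fri): 4 × 5 = 20.
The 2 extra days are Sun, Mon — 1 of them qualifies.
Total: 20 + 1 = 21.
Holidays: 2059-07-06 (Sun); 2059-07-08 (Tue); 2059-07-11 (Fri); 2059-07-14 (Mon); 2059-07-23 (Wed); 2059-07-26 (Sat); 2059-07-30 (Wed); 2059-07-31 (Thu).
6 of the 8 holidays fall on weekdays; the rest are weekends and were already excluded.
Business days: 21 − 6 = 15.

15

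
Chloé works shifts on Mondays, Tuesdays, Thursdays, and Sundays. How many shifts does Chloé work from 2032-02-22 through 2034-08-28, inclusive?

2032-02-22 is a Sunday.
The range spans 919 days (inclusive of both endpoints).
919 = 7 × 131 + 2, so there are 131 full weeks plus 2 extra days.
Each full week contributes 4 days from the set (Mon, Tue, Thu, Sun): 131 × 4 = 524.
The 2 extra days are Sun, Mon — 2 of them qualify.
Total: 524 + 2 = 526.

526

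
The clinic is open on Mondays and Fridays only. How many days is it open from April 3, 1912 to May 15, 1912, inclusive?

April 3, 1912 is a Wednesday.
That's 43 days from start to end, counting both.
43 = 7 × 6 + 1, so there are 6 full weeks plus 1 extra day.
Each full week contributes 2 days from the set (Mon, Fri): 6 × 2 = 12.
The 1 extra day is Wednesday — none qualify.
Total: 12 + 0 = 12.

12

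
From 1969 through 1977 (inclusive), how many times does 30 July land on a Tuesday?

Day of week of July 30 in each year:
1969: Wed, 1970: Thu, 1971: Fri, 1972: Sun, 1973: Mon, 1974: Tue ✓, 1975: Wed, 1976: Fri, 1977: Sat
Tuesdays: 1974.

1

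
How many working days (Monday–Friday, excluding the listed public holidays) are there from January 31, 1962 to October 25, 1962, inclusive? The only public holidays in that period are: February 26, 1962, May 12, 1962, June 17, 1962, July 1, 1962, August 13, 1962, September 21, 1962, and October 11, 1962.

January 31, 1962 is a Wednesday.
The range spans 268 days (inclusive of both endpoints).
268 = 7 × 38 + 2, so there are 38 full weeks plus 2 extra days.
Each full week contributes 5 weekdays (Mon–Fri): 38 × 5 = 190.
The 2 extra days are Wed, Thu — 2 of them qualify.
Total: 190 + 2 = 192.
Holidays: February 26, 1962 (Mon); May 12, 1962 (Sat); June 17, 1962 (Sun); July 1, 1962 (Sun); August 13, 1962 (Mon); September 21, 1962 (Fri); October 11, 1962 (Thu).
4 of the 7 holidays fall on weekdays; the rest are weekends and were already excluded.
Business days: 192 − 4 = 188.

188 working days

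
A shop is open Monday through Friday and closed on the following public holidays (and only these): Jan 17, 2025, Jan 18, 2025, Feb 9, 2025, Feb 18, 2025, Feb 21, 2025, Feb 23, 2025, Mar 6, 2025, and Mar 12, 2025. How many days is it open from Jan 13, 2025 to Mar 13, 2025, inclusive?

39

Jan 13, 2025 is a Monday.
That's 60 days from start to end, counting both.
60 = 7 × 8 + 4, so there are 8 full weeks plus 4 extra days.
Each full week contributes 5 weekdays (Mon–Fri): 8 × 5 = 40.
The 4 extra days are Monday, Tuesday, Wednesday, Thursday — 4 of them qualify.
Total: 40 + 4 = 44.
Holidays: Jan 17, 2025 (Fri); Jan 18, 2025 (Sat); Feb 9, 2025 (Sun); Feb 18, 2025 (Tue); Feb 21, 2025 (Fri); Feb 23, 2025 (Sun); Mar 6, 2025 (Thu); Mar 12, 2025 (Wed).
5 of the 8 holidays fall on weekdays; the rest are weekends and were already excluded.
Business days: 44 − 5 = 39.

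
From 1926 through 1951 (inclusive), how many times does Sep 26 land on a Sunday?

Day of week of September 26 in each year:
1926: Sun ✓, 1927: Mon, 1928: Wed, 1929: Thu, 1930: Fri, 1931: Sat, 1932: Mon, 1933: Tue, 1934: Wed, 1935: Thu, 1936: Sat, 1937: Sun ✓, 1938: Mon, 1939: Tue, 1940: Thu, 1941: Fri, 1942: Sat, 1943: Sun ✓, 1944: Tue, 1945: Wed, 1946: Thu, 1947: Fri, 1948: Sun ✓, 1949: Mon, 1950: Tue, 1951: Wed
Sundays: 1926, 1937, 1943, 1948.

4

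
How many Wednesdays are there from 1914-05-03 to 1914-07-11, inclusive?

10

1914-05-03 is a Sunday.
The range spans 70 days (inclusive of both endpoints).
70 = 7 × 10, so the span is exactly 10 full weeks.
Each full week contributes one Wednesday: 10 so far.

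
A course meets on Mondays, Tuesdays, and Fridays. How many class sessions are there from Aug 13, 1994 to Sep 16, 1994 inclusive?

15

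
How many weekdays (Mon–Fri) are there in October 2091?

23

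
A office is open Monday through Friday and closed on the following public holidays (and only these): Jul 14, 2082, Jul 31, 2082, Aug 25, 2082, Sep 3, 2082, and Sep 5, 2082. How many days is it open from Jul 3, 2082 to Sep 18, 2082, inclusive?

52 working days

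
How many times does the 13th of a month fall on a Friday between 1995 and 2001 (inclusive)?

Friday-the-13ths by year:
1995: Jan, Oct
1996: Sep, Dec
1997: Jun
1998: Feb, Mar, Nov
1999: Aug
2000: Oct
2001: Apr, Jul

12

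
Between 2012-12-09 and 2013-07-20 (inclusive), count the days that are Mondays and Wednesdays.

2012-12-09 is a Sunday.
The range spans 224 days (inclusive of both endpoints).
224 = 7 × 32, so the span is exactly 32 full weeks.
Each full week contributes 2 days from the set (Mon, Wed): 32 × 2 = 64.
Total: 64.

64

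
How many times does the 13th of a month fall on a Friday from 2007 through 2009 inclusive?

Friday-the-13ths by year:
2007: Apr, Jul
2008: Jun
2009: Feb, Mar, Nov

6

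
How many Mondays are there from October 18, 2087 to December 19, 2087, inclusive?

October 18, 2087 is a Saturday.
From October 18, 2087 to December 19, 2087 is 63 days inclusive.
63 = 7 × 9, so the span is exactly 9 full weeks.
Each full week contributes one Monday: 9 so far.

9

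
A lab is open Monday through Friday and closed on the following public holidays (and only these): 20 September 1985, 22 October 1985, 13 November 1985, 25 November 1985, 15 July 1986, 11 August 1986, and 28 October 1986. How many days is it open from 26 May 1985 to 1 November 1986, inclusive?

26 May 1985 is a Sunday.
That's 525 days from start to end, counting both.
525 = 7 × 75, so the span is exactly 75 full weeks.
Each full week contributes 5 weekdays (Mon–Fri): 75 × 5 = 375.
Total: 375.
Holidays: 20 September 1985 (Fri); 22 October 1985 (Tue); 13 November 1985 (Wed); 25 November 1985 (Mon); 15 July 1986 (Tue); 11 August 1986 (Mon); 28 October 1986 (Tue).
All 7 holidays fall on weekdays, so subtract 7.
Business days: 375 − 7 = 368.

368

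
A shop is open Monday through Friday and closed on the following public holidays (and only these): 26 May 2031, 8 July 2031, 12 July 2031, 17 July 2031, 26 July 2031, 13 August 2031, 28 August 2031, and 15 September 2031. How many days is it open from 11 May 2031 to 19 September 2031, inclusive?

89 working days

11 May 2031 is a Sunday.
The range spans 132 days (inclusive of both endpoints).
132 = 7 × 18 + 6, so there are 18 full weeks plus 6 extra days.
Each full week contributes 5 weekdays (Mon–Fri): 18 × 5 = 90.
The 6 extra days are Sunday, Monday, Tuesday, Wednesday, Thursday, Friday — 5 of them qualify.
Total: 90 + 5 = 95.
Holidays: 26 May 2031 (Mon); 8 July 2031 (Tue); 12 July 2031 (Sat); 17 July 2031 (Thu); 26 July 2031 (Sat); 13 August 2031 (Wed); 28 August 2031 (Thu); 15 September 2031 (Mon).
6 of the 8 holidays fall on weekdays; the rest are weekends and were already excluded.
Business days: 95 − 6 = 89.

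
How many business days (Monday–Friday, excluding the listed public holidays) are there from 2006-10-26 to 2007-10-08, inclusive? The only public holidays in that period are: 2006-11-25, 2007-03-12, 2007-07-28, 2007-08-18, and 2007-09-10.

2006-10-26 is a Thursday.
From 2006-10-26 to 2007-10-08 is 348 days inclusive.
348 = 7 × 49 + 5, so there are 49 full weeks plus 5 extra days.
Each full week contributes 5 weekdays (Mon–Fri): 49 × 5 = 245.
The 5 extra days are Thu, Fri, Sat, Sun, Mon — 3 of them qualify.
Total: 245 + 3 = 248.
Holidays: 2006-11-25 (Sat); 2007-03-12 (Mon); 2007-07-28 (Sat); 2007-08-18 (Sat); 2007-09-10 (Mon).
2 of the 5 holidays fall on weekdays; the rest are weekends and were already excluded.
Business days: 248 − 2 = 246.

246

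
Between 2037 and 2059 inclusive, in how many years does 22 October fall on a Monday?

Day of week of October 22 in each year:
2037: Thu, 2038: Fri, 2039: Sat, 2040: Mon ✓, 2041: Tue, 2042: Wed, 2043: Thu, 2044: Sat, 2045: Sun, 2046: Mon ✓, 2047: Tue, 2048: Thu, 2049: Fri, 2050: Sat, 2051: Sun, 2052: Tue, 2053: Wed, 2054: Thu, 2055: Fri, 2056: Sun, 2057: Mon ✓, 2058: Tue, 2059: Wed
Mondays: 2040, 2046, 2057.

3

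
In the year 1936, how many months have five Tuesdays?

A month has five Tuesdays exactly when Tuesday falls within its first (length − 28) days.
Jan: 31 days, starts Wed → 5 of Wed, Thu, Fri
Feb: 29 days, starts Sat → 5 of Sat
Mar: 31 days, starts Sun → 5 of Sun, Mon, Tue ✓
Apr: 30 days, starts Wed → 5 of Wed, Thu
May: 31 days, starts Fri → 5 of Fri, Sat, Sun
Jun: 30 days, starts Mon → 5 of Mon, Tue ✓
Jul: 31 days, starts Wed → 5 of Wed, Thu, Fri
Aug: 31 days, starts Sat → 5 of Sat, Sun, Mon
Sep: 30 days, starts Tue → 5 of Tue, Wed ✓
Oct: 31 days, starts Thu → 5 of Thu, Fri, Sat
Nov: 30 days, starts Sun → 5 of Sun, Mon
Dec: 31 days, starts Tue → 5 of Tue, Wed, Thu ✓
Months with five Tuesdays: Mar, Jun, Sep, Dec.

4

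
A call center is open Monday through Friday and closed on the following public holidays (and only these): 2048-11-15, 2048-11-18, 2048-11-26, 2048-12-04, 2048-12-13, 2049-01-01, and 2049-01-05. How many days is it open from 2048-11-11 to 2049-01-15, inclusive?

43 working days

2048-11-11 is a Wednesday.
From 2048-11-11 to 2049-01-15 is 66 days inclusive.
66 = 7 × 9 + 3, so there are 9 full weeks plus 3 extra days.
Each full week contributes 5 weekdays (Mon–Fri): 9 × 5 = 45.
The 3 extra days are Wed, Thu, Fri — 3 of them qualify.
Total: 45 + 3 = 48.
Holidays: 2048-11-15 (Sun); 2048-11-18 (Wed); 2048-11-26 (Thu); 2048-12-04 (Fri); 2048-12-13 (Sun); 2049-01-01 (Fri); 2049-01-05 (Tue).
5 of the 7 holidays fall on weekdays; the rest are weekends and were already excluded.
Business days: 48 − 5 = 43.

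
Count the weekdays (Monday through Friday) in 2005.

260

Jan 1, 2005 is a Saturday.
That's 365 days from start to end, counting both.
365 = 7 × 52 + 1, so there are 52 full weeks plus 1 extra day.
Each full week contributes 5 weekdays (Mon–Fri): 52 × 5 = 260.
The 1 extra day is Saturday — none qualify.
Total: 260 + 0 = 260.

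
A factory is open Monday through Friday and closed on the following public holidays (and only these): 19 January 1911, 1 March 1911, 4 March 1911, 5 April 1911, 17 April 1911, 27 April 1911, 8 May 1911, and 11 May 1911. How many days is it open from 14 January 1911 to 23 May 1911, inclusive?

85

14 January 1911 is a Saturday.
From 14 January 1911 to 23 May 1911 is 130 days inclusive.
130 = 7 × 18 + 4, so there are 18 full weeks plus 4 extra days.
Each full week contributes 5 weekdays (Mon–Fri): 18 × 5 = 90.
The 4 extra days are Sat, Sun, Mon, Tue — 2 of them qualify.
Total: 90 + 2 = 92.
Holidays: 19 January 1911 (Thu); 1 March 1911 (Wed); 4 March 1911 (Sat); 5 April 1911 (Wed); 17 April 1911 (Mon); 27 April 1911 (Thu); 8 May 1911 (Mon); 11 May 1911 (Thu).
7 of the 8 holidays fall on weekdays; the rest are weekends and were already excluded.
Business days: 92 − 7 = 85.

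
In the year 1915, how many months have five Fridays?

5

A month has five Fridays exactly when Friday falls within its first (length − 28) days.
Jan: 31 days, starts Fri → 5 of Fri, Sat, Sun ✓
Feb: 28 days, starts Mon → 5 of (none)
Mar: 31 days, starts Mon → 5 of Mon, Tue, Wed
Apr: 30 days, starts Thu → 5 of Thu, Fri ✓
May: 31 days, starts Sat → 5 of Sat, Sun, Mon
Jun: 30 days, starts Tue → 5 of Tue, Wed
Jul: 31 days, starts Thu → 5 of Thu, Fri, Sat ✓
Aug: 31 days, starts Sun → 5 of Sun, Mon, Tue
Sep: 30 days, starts Wed → 5 of Wed, Thu
Oct: 31 days, starts Fri → 5 of Fri, Sat, Sun ✓
Nov: 30 days, starts Mon → 5 of Mon, Tue
Dec: 31 days, starts Wed → 5 of Wed, Thu, Fri ✓
Months with five Fridays: Jan, Apr, Jul, Oct, Dec.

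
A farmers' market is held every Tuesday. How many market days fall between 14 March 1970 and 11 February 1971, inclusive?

14 March 1970 is a Saturday.
From 14 March 1970 to 11 February 1971 is 335 days inclusive.
335 = 7 × 47 + 6, so there are 47 full weeks plus 6 extra days.
Each full week contributes one Tuesday: 47 so far.
The 6 extra days are Saturday, Sunday, Monday, Tuesday, Wednesday, Thursday — 1 of them qualifies.
Total: 47 + 1 = 48.

48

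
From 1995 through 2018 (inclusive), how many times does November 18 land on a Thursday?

3

Day of week of November 18 in each year:
1995: Sat, 1996: Mon, 1997: Tue, 1998: Wed, 1999: Thu ✓, 2000: Sat, 2001: Sun, 2002: Mon, 2003: Tue, 2004: Thu ✓, 2005: Fri, 2006: Sat, 2007: Sun, 2008: Tue, 2009: Wed, 2010: Thu ✓, 2011: Fri, 2012: Sun, 2013: Mon, 2014: Tue, 2015: Wed, 2016: Fri, 2017: Sat, 2018: Sun
Thursdays: 1999, 2004, 2010.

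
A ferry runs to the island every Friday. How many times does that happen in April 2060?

2060-04-01 is a Thursday.
The range spans 30 days (inclusive of both endpoints).
30 = 7 × 4 + 2, so there are 4 full weeks plus 2 extra days.
Each full week contributes one Friday: 4 so far.
The 2 extra days are Thursday, Friday — 1 of them qualifies.
Total: 4 + 1 = 5.

5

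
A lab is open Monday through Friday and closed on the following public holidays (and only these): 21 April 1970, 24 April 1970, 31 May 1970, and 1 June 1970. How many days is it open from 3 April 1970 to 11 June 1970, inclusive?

3 April 1970 is a Friday.
The range spans 70 days (inclusive of both endpoints).
70 = 7 × 10, so the span is exactly 10 full weeks.
Each full week contributes 5 weekdays (Mon–Fri): 10 × 5 = 50.
Holidays: 21 April 1970 (Tue); 24 April 1970 (Fri); 31 May 1970 (Sun); 1 June 1970 (Mon).
3 of the 4 holidays fall on weekdays; the rest are weekends and were already excluded.
Business days: 50 − 3 = 47.

47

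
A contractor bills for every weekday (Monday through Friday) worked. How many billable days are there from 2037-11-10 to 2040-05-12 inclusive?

654 weekdays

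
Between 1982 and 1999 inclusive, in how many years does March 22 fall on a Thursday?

Day of week of March 22 in each year:
1982: Mon, 1983: Tue, 1984: Thu ✓, 1985: Fri, 1986: Sat, 1987: Sun, 1988: Tue, 1989: Wed, 1990: Thu ✓, 1991: Fri, 1992: Sun, 1993: Mon, 1994: Tue, 1995: Wed, 1996: Fri, 1997: Sat, 1998: Sun, 1999: Mon
Thursdays: 1984, 1990.

2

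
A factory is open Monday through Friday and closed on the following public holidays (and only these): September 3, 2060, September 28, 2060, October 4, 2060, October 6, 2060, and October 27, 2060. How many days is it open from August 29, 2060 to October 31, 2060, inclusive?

40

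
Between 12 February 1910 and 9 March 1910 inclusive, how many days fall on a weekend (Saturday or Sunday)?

8

12 February 1910 is a Saturday.
From 12 February 1910 to 9 March 1910 is 26 days inclusive.
26 = 7 × 3 + 5, so there are 3 full weeks plus 5 extra days.
Each full week contributes 2 weekend days (Sat, Sun): 3 × 2 = 6.
The 5 extra days are Saturday, Sunday, Monday, Tuesday, Wednesday — 2 of them qualify.
Total: 6 + 2 = 8.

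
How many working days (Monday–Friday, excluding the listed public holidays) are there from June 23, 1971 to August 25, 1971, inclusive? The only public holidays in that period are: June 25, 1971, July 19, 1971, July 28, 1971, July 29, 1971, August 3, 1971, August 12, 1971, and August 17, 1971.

39 working days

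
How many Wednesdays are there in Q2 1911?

1 April 1911 is a Saturday.
From 1 April 1911 to 30 June 1911 is 91 days inclusive.
91 = 7 × 13, so the span is exactly 13 full weeks.
Each full week contributes one Wednesday: 13 so far.

13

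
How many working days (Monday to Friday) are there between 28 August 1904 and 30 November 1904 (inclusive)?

28 August 1904 is a Sunday.
The range spans 95 days (inclusive of both endpoints).
95 = 7 × 13 + 4, so there are 13 full weeks plus 4 extra days.
Each full week contributes 5 weekdays (Mon–Fri): 13 × 5 = 65.
The 4 extra days are Sunday, Monday, Tuesday, Wednesday — 3 of them qualify.
Total: 65 + 3 = 68.

68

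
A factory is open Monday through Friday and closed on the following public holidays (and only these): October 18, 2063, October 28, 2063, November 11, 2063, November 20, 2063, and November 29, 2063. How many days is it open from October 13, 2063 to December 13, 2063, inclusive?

41 working days

October 13, 2063 is a Saturday.
From October 13, 2063 to December 13, 2063 is 62 days inclusive.
62 = 7 × 8 + 6, so there are 8 full weeks plus 6 extra days.
Each full week contributes 5 weekdays (Mon–Fri): 8 × 5 = 40.
The 6 extra days are Saturday, Sunday, Monday, Tuesday, Wednesday, Thursday — 4 of them qualify.
Total: 40 + 4 = 44.
Holidays: October 18, 2063 (Thu); October 28, 2063 (Sun); November 11, 2063 (Sun); November 20, 2063 (Tue); November 29, 2063 (Thu).
3 of the 5 holidays fall on weekdays; the rest are weekends and were already excluded.
Business days: 44 − 3 = 41.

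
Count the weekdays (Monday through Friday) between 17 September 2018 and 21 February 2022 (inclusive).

17 September 2018 is a Monday.
The range spans 1254 days (inclusive of both endpoints).
1254 = 7 × 179 + 1, so there are 179 full weeks plus 1 extra day.
Each full week contributes 5 weekdays (Mon–Fri): 179 × 5 = 895.
The 1 extra day is Monday — 1 of them qualifies.
Total: 895 + 1 = 896.

896 weekdays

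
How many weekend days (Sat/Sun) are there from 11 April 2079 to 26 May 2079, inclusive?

11 April 2079 is a Tuesday.
The range spans 46 days (inclusive of both endpoints).
46 = 7 × 6 + 4, so there are 6 full weeks plus 4 extra days.
Each full week contributes 2 weekend days (Sat, Sun): 6 × 2 = 12.
The 4 extra days are Tuesday, Wednesday, Thursday, Friday — none qualify.
Total: 12 + 0 = 12.

12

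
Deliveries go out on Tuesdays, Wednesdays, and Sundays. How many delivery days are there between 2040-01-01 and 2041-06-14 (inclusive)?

2040-01-01 is a Sunday.
That's 531 days from start to end, counting both.
531 = 7 × 75 + 6, so there are 75 full weeks plus 6 extra days.
Each full week contributes 3 days from the set (Tue, Wed, Sun): 75 × 3 = 225.
The 6 extra days are Sunday, Monday, Tuesday, Wednesday, Thursday, Friday — 3 of them qualify.
Total: 225 + 3 = 228.

228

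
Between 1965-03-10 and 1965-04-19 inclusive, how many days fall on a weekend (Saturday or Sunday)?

12

1965-03-10 is a Wednesday.
From 1965-03-10 to 1965-04-19 is 41 days inclusive.
41 = 7 × 5 + 6, so there are 5 full weeks plus 6 extra days.
Each full week contributes 2 weekend days (Sat, Sun): 5 × 2 = 10.
The 6 extra days are Wednesday, Thursday, Friday, Saturday, Sunday, Monday — 2 of them qualify.
Total: 10 + 2 = 12.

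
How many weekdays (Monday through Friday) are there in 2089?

January 1, 2089 is a Saturday.
That's 365 days from start to end, counting both.
365 = 7 × 52 + 1, so there are 52 full weeks plus 1 extra day.
Each full week contributes 5 weekdays (Mon–Fri): 52 × 5 = 260.
The 1 extra day is Sat — none qualify.
Total: 260 + 0 = 260.

260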